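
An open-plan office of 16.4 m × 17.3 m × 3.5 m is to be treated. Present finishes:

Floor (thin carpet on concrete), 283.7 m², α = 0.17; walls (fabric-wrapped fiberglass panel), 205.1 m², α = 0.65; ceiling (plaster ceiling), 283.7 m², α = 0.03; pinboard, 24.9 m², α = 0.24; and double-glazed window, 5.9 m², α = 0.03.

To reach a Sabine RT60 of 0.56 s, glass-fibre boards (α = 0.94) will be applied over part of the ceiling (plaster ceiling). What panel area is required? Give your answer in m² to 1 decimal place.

98.1

Summing Sᵢαᵢ: 48.229 + 133.315 + 8.511 + 5.976 + 0.177 → A₁ = 196.208 sabins.
V = 993.02 m³. Target absorption A₂ = 0.161 × 993.02 / 0.56 = 285.493 sabins.
ΔA needed = 285.493 − 196.208 = 89.285 sabins.
Net gain per m²: Δα = 0.94 − 0.03 = 0.91.
Area = ΔA/Δα = 89.285/0.91 = 98.1 m².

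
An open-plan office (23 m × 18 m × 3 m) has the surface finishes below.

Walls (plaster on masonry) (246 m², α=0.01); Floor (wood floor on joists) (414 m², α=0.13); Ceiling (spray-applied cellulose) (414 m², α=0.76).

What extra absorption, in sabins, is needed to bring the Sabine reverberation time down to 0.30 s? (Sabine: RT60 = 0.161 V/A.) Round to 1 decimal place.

295.6 sabins

Summing Sᵢαᵢ: 2.460 + 53.820 + 314.640 → A₁ = 370.920 sabins.
Target A₂ = 0.161·1242/0.30 = 666.540 sabins (V = 1242 m³).
ΔA = A₂ − A₁ = 666.540 − 370.920 = 295.6 sabins.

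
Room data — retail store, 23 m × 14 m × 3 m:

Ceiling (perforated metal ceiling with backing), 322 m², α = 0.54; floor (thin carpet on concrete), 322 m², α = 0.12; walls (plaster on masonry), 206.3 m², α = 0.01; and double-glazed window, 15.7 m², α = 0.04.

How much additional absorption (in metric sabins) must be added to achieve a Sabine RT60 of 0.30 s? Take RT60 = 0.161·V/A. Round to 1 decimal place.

303.2 sabins

A₁ = Σ Sᵢαᵢ = 322×0.54 + 322×0.12 + 206.3×0.01 + 15.7×0.04 = 215.211 sabins.
For T = 0.30 s, need A₂ = 0.161·V/T = 0.161·966/0.30 = 518.420 sabins.
ΔA = A₂ − A₁ = 518.420 − 215.211 = 303.2 sabins.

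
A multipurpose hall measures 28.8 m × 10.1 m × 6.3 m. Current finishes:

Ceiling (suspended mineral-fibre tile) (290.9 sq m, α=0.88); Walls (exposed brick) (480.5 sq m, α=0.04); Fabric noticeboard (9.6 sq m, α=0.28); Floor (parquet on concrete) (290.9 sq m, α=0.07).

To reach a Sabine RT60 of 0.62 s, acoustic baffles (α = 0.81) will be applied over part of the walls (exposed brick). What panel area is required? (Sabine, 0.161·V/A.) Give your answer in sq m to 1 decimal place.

Total absorption A₁ = 290.9*0.88 + 480.5*0.04 + 9.6*0.28 + 290.9*0.07
  = 255.992 + 19.220 + 2.688 + 20.363 = 298.263 sq m sabins.
Required A₂ = 0.161·1832.544/0.62 = 475.870 sabins.
Absorption to add: 475.870 − 298.263 = 177.607 sabins.
Each sq m of panel replacing the walls (exposed brick) adds (0.81 − 0.04) = 0.77 sabins.
Area = ΔA/Δα = 177.607/0.77 = 230.7 sq m.

230.7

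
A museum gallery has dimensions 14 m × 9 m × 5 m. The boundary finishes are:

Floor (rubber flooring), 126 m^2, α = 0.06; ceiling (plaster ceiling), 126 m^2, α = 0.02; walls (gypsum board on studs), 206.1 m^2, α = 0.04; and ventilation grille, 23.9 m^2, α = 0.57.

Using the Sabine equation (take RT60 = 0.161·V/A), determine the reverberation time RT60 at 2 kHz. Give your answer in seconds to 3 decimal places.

Summing Sᵢαᵢ: 7.560 + 2.520 + 8.244 + 13.623 → A = 31.947 sabins.
Volume V = 14 × 9 × 5 = 630 m³.
T = 0.161 V/A = 0.161·630/31.947 = 3.175 s.

3.175 sec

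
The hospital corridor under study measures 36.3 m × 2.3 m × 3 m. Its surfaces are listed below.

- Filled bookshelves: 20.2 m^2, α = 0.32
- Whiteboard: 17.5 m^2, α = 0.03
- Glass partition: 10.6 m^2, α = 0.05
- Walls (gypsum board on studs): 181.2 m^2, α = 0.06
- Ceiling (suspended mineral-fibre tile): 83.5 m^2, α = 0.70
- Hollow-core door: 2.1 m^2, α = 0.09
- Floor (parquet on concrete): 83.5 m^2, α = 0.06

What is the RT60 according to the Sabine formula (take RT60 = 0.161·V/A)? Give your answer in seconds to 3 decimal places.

Summing Sᵢαᵢ: 6.464 + 0.525 + 0.530 + 10.872 + 58.450 + 0.189 + 5.010 → A = 82.040 sabins.
Room volume: 250.47 m³.
Sabine: RT60 = 0.161 × 250.47 / 82.040 = 0.492 s.

0.492 seconds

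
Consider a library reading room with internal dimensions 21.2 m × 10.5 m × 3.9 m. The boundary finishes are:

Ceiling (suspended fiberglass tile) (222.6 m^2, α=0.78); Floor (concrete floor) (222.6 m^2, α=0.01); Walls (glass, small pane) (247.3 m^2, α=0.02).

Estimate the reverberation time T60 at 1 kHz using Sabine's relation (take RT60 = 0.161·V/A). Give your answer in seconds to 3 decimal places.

0.773 seconds

Summing Sᵢαᵢ: 173.628 + 2.226 + 4.946 → A = 180.800 sabins.
V = 21.2·10.5·3.9 = 868.14 m³.
Sabine: RT60 = 0.161 × 868.14 / 180.800 = 0.773 s.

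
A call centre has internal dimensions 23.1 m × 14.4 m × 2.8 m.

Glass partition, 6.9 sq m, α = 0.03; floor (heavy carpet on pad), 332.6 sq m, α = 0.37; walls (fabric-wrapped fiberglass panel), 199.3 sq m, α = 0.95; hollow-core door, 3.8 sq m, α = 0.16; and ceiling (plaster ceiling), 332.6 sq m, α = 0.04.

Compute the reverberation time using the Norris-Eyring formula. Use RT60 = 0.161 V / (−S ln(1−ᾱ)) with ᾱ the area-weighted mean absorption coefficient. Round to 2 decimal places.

0.37 seconds

Total surface area S = 6.9 + 332.6 + 199.3 + 3.8 + 332.6 = 875.2 sq m.
Absorption A = 6.9×0.03 + 332.6×0.37 + 199.3×0.95 + 3.8×0.16 + 332.6×0.04 = 326.516 sabins.
Mean coefficient ᾱ = A/S = 0.3731.
−S·ln(1−ᾱ) = −875.2 × ln(1 − 0.3731) = 408.691.
V = 23.1 × 14.4 × 2.8 = 931.392 m³.
RT60 = 0.161 × 931.392 / 408.691 = 0.37 s.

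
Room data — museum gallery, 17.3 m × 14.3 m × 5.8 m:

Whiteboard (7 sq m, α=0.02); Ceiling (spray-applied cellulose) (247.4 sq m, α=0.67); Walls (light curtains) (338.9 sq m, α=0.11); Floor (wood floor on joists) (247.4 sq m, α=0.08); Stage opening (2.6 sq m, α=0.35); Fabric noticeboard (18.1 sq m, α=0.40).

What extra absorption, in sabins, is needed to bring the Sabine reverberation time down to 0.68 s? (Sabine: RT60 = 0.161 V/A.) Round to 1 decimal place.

Total absorption A₁ = 7×0.02 + 247.4×0.67 + 338.9×0.11 + 247.4×0.08 + 2.6×0.35 + 18.1×0.40
  = 0.140 + 165.758 + 37.279 + 19.792 + 0.910 + 7.240 = 231.119 sq m sabins.
Target A₂ = 0.161·1434.862/0.68 = 339.725 sabins (V = 1434.862 m³).
Additional absorption ΔA = 339.725 − 231.119 = 108.6 sabins.

108.6 sabins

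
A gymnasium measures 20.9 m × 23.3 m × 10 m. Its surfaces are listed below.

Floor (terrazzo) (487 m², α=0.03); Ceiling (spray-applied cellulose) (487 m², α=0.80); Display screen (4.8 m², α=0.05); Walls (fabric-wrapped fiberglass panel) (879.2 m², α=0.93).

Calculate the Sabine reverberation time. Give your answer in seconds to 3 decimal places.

0.642 seconds

Total absorption A = 487×0.03 + 487×0.80 + 4.8×0.05 + 879.2×0.93
  = 14.610 + 389.600 + 0.240 + 817.656 = 1222.106 m² sabins.
Volume V = 20.9 × 23.3 × 10 = 4869.7 m³.
Sabine: RT60 = 0.161 × 4869.7 / 1222.106 = 0.642 s.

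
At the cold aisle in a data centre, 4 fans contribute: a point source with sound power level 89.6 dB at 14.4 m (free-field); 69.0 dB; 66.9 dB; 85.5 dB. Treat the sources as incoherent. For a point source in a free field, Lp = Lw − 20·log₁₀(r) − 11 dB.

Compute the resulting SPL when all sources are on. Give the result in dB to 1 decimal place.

Source at 14.4 m: Lp = 89.6 − 20·log₁₀(14.4) − 11 = 55.4 dB.
Sum in the linear (power) domain: Σ 10^(Lᵢ/10) = 10^(55.4/10) + 10^(69.0/10) + 10^(66.9/10) + 10^(85.5/10) = 3.68e+08.
L_total = 10·log₁₀(3.68e+08) = 85.7 dB.

85.7 dB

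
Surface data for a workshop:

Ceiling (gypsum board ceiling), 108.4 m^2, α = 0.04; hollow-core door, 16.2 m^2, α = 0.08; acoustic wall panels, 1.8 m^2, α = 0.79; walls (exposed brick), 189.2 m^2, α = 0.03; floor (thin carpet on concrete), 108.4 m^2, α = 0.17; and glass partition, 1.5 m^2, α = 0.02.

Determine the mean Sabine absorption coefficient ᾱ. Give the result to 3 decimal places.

0.073

S = Σ Sᵢ = 108.4 + 16.2 + 1.8 + 189.2 + 108.4 + 1.5 = 425.5 m^2.
Weighted sum Σ Sα = 31.188.
ᾱ = 31.188 / 425.5 = 0.073.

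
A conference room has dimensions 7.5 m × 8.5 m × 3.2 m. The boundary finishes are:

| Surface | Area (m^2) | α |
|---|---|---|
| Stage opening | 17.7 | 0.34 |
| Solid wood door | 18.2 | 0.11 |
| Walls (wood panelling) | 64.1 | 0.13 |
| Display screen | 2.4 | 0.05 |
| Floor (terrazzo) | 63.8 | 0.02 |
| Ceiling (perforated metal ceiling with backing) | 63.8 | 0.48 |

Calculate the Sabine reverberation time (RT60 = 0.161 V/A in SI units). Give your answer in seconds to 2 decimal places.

Summing Sᵢαᵢ: 6.018 + 2.002 + 8.333 + 0.120 + 1.276 + 30.624 → A = 48.373 sabins.
Volume V = 7.5 × 8.5 × 3.2 = 204 m³.
Sabine: RT60 = 0.161 × 204 / 48.373 = 0.68 s.

0.68 sec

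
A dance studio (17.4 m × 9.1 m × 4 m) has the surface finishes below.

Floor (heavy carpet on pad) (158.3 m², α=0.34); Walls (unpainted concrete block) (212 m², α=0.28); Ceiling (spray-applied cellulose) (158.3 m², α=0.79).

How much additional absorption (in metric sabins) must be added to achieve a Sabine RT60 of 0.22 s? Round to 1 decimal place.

225.3 sabins

Total absorption A₁ = 158.3*0.34 + 212*0.28 + 158.3*0.79
  = 53.822 + 59.360 + 125.057 = 238.239 m² sabins.
V = 633.36 m³. Required absorption A₂ = 0.161 × 633.36 / 0.22 = 463.504 sabins.
Additional absorption ΔA = 463.504 − 238.239 = 225.3 sabins.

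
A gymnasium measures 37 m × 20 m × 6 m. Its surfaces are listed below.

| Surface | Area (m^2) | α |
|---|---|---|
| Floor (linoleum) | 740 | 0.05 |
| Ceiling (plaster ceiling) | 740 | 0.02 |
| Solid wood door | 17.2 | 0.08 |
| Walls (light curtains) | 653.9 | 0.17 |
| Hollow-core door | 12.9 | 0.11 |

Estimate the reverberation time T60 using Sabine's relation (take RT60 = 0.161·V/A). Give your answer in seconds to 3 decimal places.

4.313 seconds

Total absorption A = 740·0.05 + 740·0.02 + 17.2·0.08 + 653.9·0.17 + 12.9·0.11
  = 37.000 + 14.800 + 1.376 + 111.163 + 1.419 = 165.758 m^2 sabins.
Room volume: 4440 m³.
T = 0.161 V/A = 0.161·4440/165.758 = 4.313 s.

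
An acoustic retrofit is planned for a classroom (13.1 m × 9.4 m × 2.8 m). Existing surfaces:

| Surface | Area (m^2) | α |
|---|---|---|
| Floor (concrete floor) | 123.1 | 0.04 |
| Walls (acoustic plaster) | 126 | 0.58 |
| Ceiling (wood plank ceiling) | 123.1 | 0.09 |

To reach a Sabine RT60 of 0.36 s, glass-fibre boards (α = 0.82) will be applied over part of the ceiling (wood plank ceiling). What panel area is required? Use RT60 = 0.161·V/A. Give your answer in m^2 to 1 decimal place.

89.2

Total absorption A₁ = 123.1*0.04 + 126*0.58 + 123.1*0.09
  = 4.924 + 73.080 + 11.079 = 89.083 m^2 sabins.
V = 344.792 m³. Target absorption A₂ = 0.161 × 344.792 / 0.36 = 154.199 sabins.
ΔA needed = 154.199 − 89.083 = 65.116 sabins.
Each m^2 of panel replacing the ceiling (wood plank ceiling) adds (0.82 − 0.09) = 0.73 sabins.
Area = ΔA/Δα = 65.116/0.73 = 89.2 m^2.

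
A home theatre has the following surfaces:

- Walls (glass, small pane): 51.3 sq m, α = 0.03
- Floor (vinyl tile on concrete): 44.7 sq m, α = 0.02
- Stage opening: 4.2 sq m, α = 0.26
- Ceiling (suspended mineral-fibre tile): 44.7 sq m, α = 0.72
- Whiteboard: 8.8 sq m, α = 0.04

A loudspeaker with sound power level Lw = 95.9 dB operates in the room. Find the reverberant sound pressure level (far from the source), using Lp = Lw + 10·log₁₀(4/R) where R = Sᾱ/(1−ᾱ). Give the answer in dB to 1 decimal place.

85.2 dB

Σ(Sᵢαᵢ) = 51.3·0.03 + 44.7·0.02 + 4.2·0.26 + 44.7·0.72 + 8.8·0.04 = 36.061; total area S = 153.7 sq m.
ᾱ = 0.2346, so room constant R = A/(1−ᾱ) = 47.114 sq m.
Lp = 95.9 + 10·log₁₀(4/47.114) = 95.9 + (-10.71) = 85.2 dB.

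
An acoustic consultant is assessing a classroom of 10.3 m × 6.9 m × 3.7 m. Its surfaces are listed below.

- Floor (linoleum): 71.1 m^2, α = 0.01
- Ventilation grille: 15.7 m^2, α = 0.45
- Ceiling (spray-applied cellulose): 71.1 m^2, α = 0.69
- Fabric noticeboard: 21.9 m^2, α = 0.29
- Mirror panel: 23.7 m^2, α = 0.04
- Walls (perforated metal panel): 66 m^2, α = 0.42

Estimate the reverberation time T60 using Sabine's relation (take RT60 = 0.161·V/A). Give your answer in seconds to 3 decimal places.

0.461 s

Summing Sᵢαᵢ: 0.711 + 7.065 + 49.059 + 6.351 + 0.948 + 27.720 → A = 91.854 sabins.
Room volume: 262.959 m³.
Sabine: RT60 = 0.161 × 262.959 / 91.854 = 0.461 s.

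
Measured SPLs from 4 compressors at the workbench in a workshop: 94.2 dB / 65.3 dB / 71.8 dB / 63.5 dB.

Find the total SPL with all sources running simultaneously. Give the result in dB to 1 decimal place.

Sum in the linear (power) domain: Σ 10^(Lᵢ/10) = 10^(94.2/10) + 10^(65.3/10) + 10^(71.8/10) + 10^(63.5/10) = 2.651e+09.
Combined level = 10 log₁₀(2.651e+09) = 94.2 dB.

94.2 dB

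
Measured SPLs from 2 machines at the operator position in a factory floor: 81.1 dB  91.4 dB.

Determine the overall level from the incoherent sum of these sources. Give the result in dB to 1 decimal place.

Converting to relative power and adding: 10^(81.1/10) + 10^(91.4/10) = 1.509e+09.
Combined level = 10 log₁₀(1.509e+09) = 91.8 dB.

91.8 dB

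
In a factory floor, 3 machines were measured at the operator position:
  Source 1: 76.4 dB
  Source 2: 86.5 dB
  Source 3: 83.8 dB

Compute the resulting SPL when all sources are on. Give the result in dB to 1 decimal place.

88.6 dB

Converting to relative power and adding: 10^(76.4/10) + 10^(86.5/10) + 10^(83.8/10) = 7.302e+08.
Back to dB: 10·log₁₀ Σ = 88.6 dB.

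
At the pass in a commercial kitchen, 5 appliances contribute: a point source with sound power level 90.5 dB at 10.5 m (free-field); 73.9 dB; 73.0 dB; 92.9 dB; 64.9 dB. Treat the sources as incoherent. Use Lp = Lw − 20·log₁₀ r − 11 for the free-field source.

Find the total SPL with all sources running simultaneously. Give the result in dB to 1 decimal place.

93.0 dB

Source at 10.5 m: Lp = 90.5 − 20·log₁₀(10.5) − 11 = 59.1 dB.
Σ 10^(Lᵢ/10) = 1.998e+09.
L_total = 10·log₁₀(1.998e+09) = 93.0 dB.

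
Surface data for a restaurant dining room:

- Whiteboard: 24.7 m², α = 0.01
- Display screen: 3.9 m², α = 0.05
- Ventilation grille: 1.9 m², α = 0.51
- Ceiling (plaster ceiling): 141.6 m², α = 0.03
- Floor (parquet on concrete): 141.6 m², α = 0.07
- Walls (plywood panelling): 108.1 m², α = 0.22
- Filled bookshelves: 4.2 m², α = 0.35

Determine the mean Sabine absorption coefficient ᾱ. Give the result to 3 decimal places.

Total surface area S = 426.0 m².
A = 24.7·0.01 + 3.9·0.05 + 1.9·0.51 + 141.6·0.03 + 141.6·0.07 + 108.1·0.22 + 4.2·0.35 = 40.823 sabins.
ᾱ = 40.823 / 426.0 = 0.096.

0.096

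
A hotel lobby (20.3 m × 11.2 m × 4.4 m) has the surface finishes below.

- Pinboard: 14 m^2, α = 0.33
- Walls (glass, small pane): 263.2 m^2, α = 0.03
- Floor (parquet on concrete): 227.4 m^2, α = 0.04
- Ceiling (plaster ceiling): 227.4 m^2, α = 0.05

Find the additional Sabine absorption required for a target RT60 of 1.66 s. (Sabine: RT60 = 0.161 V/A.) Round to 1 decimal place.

Summing Sᵢαᵢ: 4.620 + 7.896 + 9.096 + 11.370 → A₁ = 32.982 sabins.
Target A₂ = 0.161·1000.384/1.66 = 97.025 sabins (V = 1000.384 m³).
Shortfall: 97.025 − 32.982 = 64.0 sabins.

64.0 sabins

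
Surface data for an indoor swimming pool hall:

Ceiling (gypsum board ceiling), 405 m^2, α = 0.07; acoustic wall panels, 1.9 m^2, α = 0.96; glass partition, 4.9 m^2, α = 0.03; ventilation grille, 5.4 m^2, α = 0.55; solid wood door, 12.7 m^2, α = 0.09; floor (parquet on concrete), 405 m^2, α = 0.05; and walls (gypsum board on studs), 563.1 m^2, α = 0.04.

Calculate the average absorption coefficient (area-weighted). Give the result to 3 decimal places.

0.055

Total surface area S = 1398.0 m^2.
Weighted sum Σ Sα = 77.208.
ᾱ = 77.208 / 1398.0 = 0.055.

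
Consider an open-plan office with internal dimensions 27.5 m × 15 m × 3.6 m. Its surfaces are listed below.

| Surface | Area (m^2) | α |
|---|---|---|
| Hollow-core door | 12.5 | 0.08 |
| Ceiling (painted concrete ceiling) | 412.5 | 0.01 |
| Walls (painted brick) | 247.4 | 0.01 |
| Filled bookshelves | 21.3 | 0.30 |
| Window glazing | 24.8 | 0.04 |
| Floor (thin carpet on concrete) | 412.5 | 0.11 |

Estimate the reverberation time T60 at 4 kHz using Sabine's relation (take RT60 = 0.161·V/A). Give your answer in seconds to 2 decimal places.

Summing Sᵢαᵢ: 1.000 + 4.125 + 2.474 + 6.390 + 0.992 + 45.375 → A = 60.356 sabins.
Room volume: 1485 m³.
RT60 = 0.161 · V / A = 0.161 × 1485 / 60.356 = 3.96 s.

3.96 sec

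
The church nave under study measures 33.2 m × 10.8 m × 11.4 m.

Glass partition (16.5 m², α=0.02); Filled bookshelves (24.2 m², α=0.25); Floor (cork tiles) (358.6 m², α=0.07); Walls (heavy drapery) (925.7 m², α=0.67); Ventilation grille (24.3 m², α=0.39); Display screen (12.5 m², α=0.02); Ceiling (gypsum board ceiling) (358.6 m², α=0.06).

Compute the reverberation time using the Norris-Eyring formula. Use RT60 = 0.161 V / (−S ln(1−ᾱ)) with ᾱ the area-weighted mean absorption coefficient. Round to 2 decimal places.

S = Σ Sᵢ = 1720.4 m².
Σ(Sᵢαᵢ) = 16.5×0.02 + 24.2×0.25 + 358.6×0.07 + 925.7×0.67 + 24.3×0.39 + 12.5×0.02 + 358.6×0.06 = 682.944.
Mean coefficient ᾱ = A/S = 0.3970.
Eyring denominator: −S ln(1−ᾱ) = 870.244.
V = 33.2 × 10.8 × 11.4 = 4087.584 m³.
T = 0.161·V/[−S·ln(1−ᾱ)] = 0.161·4087.584/870.244 = 0.76 s.

0.76 s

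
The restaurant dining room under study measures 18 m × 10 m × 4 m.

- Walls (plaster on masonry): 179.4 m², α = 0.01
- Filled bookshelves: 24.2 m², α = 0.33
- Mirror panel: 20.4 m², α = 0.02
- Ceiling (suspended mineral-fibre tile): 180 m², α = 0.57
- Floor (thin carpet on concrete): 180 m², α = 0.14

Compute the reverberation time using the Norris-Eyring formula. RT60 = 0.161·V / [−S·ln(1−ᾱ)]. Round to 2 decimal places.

S = Σ Sᵢ = 584.0 m².
Absorption A = 179.4×0.01 + 24.2×0.33 + 20.4×0.02 + 180×0.57 + 180×0.14 = 137.988 sabins.
Mean coefficient ᾱ = A/S = 0.2363.
−S·ln(1−ᾱ) = −584.0 × ln(1 − 0.2363) = 157.435.
V = 18 × 10 × 4 = 720 m³.
T = 0.161·V/[−S·ln(1−ᾱ)] = 0.161·720/157.435 = 0.74 s.

0.74 seconds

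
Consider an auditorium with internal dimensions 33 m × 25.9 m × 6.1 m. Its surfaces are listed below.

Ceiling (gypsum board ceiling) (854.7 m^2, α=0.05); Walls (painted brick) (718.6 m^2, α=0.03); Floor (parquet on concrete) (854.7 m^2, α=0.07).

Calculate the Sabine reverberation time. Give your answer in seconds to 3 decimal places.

Summing Sᵢαᵢ: 42.735 + 21.558 + 59.829 → A = 124.122 sabins.
Room volume: 5213.67 m³.
RT60 = 0.161 · V / A = 0.161 × 5213.67 / 124.122 = 6.763 s.

6.763 s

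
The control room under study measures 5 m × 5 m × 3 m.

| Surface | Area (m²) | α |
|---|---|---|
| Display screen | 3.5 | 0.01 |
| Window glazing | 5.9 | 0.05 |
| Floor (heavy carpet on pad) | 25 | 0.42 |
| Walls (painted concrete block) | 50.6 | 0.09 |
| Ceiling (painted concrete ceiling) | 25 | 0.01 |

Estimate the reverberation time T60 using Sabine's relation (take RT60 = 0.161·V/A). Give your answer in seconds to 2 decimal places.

0.77 s

Equivalent absorption area: A = 3.5·0.01 + 5.9·0.05 + 25·0.42 + 50.6·0.09 + 25·0.01 = 15.634 m².
V = 5·5·3 = 75 m³.
RT60 = 0.161 · V / A = 0.161 × 75 / 15.634 = 0.77 s.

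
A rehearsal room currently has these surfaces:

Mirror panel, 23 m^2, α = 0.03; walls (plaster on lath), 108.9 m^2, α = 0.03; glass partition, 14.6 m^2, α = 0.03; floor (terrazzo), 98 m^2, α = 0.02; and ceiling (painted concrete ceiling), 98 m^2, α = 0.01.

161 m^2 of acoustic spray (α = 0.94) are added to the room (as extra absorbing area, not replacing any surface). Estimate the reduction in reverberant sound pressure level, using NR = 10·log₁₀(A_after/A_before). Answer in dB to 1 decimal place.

A_before = Σ Sᵢαᵢ = 23×0.03 + 108.9×0.03 + 14.6×0.03 + 98×0.02 + 98×0.01 = 7.335 sabins.
Added absorption = 161 × 0.94 = 151.340 sabins.
A_after = 7.335 + 151.340 = 158.675 sabins.
NR = 10·log₁₀(158.675/7.335) = 13.4 dB.

13.4 dB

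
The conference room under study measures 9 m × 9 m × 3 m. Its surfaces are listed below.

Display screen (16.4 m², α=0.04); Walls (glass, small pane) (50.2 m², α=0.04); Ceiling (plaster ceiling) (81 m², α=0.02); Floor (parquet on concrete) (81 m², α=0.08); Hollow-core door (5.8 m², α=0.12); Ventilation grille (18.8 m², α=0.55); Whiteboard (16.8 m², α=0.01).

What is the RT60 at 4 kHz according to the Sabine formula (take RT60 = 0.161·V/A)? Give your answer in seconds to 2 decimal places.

A = Σ Sᵢαᵢ = 16.4*0.04 + 50.2*0.04 + 81*0.02 + 81*0.08 + 5.8*0.12 + 18.8*0.55 + 16.8*0.01 = 21.968 sabins.
V = 9·9·3 = 243 m³.
T = 0.161 V/A = 0.161·243/21.968 = 1.78 s.

1.78 sec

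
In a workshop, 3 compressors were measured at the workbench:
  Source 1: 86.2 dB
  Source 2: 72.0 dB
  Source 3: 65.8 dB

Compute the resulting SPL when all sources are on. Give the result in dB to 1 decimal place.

Converting to relative power and adding: 10^(86.2/10) + 10^(72.0/10) + 10^(65.8/10) = 4.365e+08.
L_total = 10·log₁₀(4.365e+08) = 86.4 dB.

86.4 dB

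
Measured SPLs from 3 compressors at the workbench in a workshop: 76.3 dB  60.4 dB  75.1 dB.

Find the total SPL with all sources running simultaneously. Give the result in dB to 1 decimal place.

78.8 dB

Converting to relative power and adding: 10^(76.3/10) + 10^(60.4/10) + 10^(75.1/10) = 7.611e+07.
Combined level = 10 log₁₀(7.611e+07) = 78.8 dB.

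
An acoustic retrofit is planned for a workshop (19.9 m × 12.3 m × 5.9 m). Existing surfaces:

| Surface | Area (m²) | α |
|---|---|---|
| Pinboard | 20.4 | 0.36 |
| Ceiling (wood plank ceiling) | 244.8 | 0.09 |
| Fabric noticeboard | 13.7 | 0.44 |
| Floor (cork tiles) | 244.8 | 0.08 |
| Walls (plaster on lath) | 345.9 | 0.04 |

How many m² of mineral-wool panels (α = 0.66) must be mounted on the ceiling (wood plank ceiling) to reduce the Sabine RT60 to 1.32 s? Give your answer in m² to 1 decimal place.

188.3

Equivalent absorption area: A₁ = 20.4*0.36 + 244.8*0.09 + 13.7*0.44 + 244.8*0.08 + 345.9*0.04 = 68.824 m².
V = 1444.143 m³. Target absorption A₂ = 0.161 × 1444.143 / 1.32 = 176.142 sabins.
ΔA needed = 176.142 − 68.824 = 107.318 sabins.
Each m² of panel replacing the ceiling (wood plank ceiling) adds (0.66 − 0.09) = 0.57 sabins.
Panel area = 107.318 / 0.57 = 188.3 m².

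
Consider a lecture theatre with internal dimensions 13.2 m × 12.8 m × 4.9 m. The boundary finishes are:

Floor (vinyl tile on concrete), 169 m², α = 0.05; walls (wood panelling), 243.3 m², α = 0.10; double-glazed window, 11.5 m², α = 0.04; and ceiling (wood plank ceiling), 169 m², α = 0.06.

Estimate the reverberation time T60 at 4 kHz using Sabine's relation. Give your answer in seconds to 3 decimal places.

Equivalent absorption area: A = 169*0.05 + 243.3*0.10 + 11.5*0.04 + 169*0.06 = 43.380 m².
Volume V = 13.2 × 12.8 × 4.9 = 827.904 m³.
T = 0.161 V/A = 0.161·827.904/43.380 = 3.073 s.

3.073 s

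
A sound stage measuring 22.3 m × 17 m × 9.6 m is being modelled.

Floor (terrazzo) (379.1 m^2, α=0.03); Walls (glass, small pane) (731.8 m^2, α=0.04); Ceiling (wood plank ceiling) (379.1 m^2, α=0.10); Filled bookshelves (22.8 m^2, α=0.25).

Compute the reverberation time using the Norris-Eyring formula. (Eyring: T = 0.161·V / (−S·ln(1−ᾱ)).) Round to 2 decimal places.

S = Σ Sᵢ = 1512.8 m^2.
Σ(Sᵢαᵢ) = 379.1·0.03 + 731.8·0.04 + 379.1·0.10 + 22.8·0.25 = 84.255.
Mean coefficient ᾱ = A/S = 0.0557.
−S·ln(1−ᾱ) = −1512.8 × ln(1 − 0.0557) = 86.701.
V = 22.3 × 17 × 9.6 = 3639.36 m³.
T = 0.161·V/[−S·ln(1−ᾱ)] = 0.161·3639.36/86.701 = 6.76 s.

6.76 sec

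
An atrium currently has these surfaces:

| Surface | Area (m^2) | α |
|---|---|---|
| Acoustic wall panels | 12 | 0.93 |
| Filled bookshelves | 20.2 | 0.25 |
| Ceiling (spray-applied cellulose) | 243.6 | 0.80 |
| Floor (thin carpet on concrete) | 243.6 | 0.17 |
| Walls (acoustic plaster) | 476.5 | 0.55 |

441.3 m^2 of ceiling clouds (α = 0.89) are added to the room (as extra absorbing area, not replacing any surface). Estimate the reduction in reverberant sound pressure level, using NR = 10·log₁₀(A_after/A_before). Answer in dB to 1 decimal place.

Total absorption A_before = 12*0.93 + 20.2*0.25 + 243.6*0.80 + 243.6*0.17 + 476.5*0.55
  = 11.160 + 5.050 + 194.880 + 41.412 + 262.075 = 514.577 m^2 sabins.
Treatment contributes 441.3·0.89 = 392.757 sabins.
New total A_after = 907.334 sabins.
NR = 10·log₁₀(907.334/514.577) = 2.5 dB.

2.5 dB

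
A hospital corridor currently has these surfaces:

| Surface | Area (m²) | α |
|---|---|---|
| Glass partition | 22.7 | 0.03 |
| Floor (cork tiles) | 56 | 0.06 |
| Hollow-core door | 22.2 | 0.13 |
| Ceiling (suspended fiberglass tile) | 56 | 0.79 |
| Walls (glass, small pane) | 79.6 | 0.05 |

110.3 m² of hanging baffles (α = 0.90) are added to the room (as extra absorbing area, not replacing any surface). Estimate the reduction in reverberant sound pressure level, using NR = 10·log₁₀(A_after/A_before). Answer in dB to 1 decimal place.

A_before = Σ Sᵢαᵢ = 22.7×0.03 + 56×0.06 + 22.2×0.13 + 56×0.79 + 79.6×0.05 = 55.147 sabins.
Treatment contributes 110.3·0.90 = 99.270 sabins.
A_after = 55.147 + 99.270 = 154.417 sabins.
NR = 10·log₁₀(154.417/55.147) = 4.5 dB.

4.5 dB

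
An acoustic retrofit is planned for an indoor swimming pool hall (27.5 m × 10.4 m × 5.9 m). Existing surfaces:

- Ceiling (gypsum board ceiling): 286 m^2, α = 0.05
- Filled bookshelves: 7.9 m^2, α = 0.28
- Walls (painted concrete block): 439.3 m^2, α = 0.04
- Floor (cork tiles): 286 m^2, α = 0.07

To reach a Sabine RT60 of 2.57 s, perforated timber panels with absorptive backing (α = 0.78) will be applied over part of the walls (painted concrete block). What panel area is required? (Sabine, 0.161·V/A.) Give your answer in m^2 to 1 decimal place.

A₁ = Σ Sᵢαᵢ = 286*0.05 + 7.9*0.28 + 439.3*0.04 + 286*0.07 = 54.104 sabins.
V = 1687.4 m³. Target absorption A₂ = 0.161 × 1687.4 / 2.57 = 105.709 sabins.
Absorption to add: 105.709 − 54.104 = 51.605 sabins.
Each m^2 of panel replacing the walls (painted concrete block) adds (0.78 − 0.04) = 0.74 sabins.
Area = ΔA/Δα = 51.605/0.74 = 69.7 m^2.

69.7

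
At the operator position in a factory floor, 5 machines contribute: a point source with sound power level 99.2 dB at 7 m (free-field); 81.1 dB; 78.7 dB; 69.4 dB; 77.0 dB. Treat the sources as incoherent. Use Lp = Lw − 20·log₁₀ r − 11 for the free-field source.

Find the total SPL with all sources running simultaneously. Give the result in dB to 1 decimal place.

Source at 7 m: Lp = 99.2 − 20·log₁₀(7) − 11 = 71.3 dB.
Sum in the linear (power) domain: Σ 10^(Lᵢ/10) = 10^(71.3/10) + 10^(81.1/10) + 10^(78.7/10) + 10^(69.4/10) + 10^(77.0/10) = 2.753e+08.
Back to dB: 10·log₁₀ Σ = 84.4 dB.

84.4 dB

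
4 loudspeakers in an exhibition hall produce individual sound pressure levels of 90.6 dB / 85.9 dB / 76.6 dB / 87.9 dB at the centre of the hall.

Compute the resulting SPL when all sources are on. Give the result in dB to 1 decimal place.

93.4 dB

Sum in the linear (power) domain: Σ 10^(Lᵢ/10) = 10^(90.6/10) + 10^(85.9/10) + 10^(76.6/10) + 10^(87.9/10) = 2.2e+09.
Back to dB: 10·log₁₀ Σ = 93.4 dB.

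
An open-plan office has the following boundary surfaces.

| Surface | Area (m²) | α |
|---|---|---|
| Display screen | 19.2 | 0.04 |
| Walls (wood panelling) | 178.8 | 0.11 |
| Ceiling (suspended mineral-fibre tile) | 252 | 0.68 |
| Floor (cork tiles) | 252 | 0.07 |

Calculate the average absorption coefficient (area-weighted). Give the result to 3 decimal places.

0.298

Total surface area S = 702.0 m².
Weighted sum Σ Sα = 209.436.
ᾱ = A/S = 0.298.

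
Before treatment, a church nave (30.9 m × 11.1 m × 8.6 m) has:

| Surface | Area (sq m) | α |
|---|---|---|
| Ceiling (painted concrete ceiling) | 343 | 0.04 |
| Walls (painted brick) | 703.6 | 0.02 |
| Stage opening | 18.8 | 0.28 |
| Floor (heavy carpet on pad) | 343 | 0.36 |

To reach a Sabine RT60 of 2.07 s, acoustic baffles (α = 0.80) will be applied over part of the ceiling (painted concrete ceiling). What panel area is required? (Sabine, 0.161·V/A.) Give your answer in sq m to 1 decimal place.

95.9

Total absorption A₁ = 343×0.04 + 703.6×0.02 + 18.8×0.28 + 343×0.36
  = 13.720 + 14.072 + 5.264 + 123.480 = 156.536 sq m sabins.
V = 2949.714 m³. Target absorption A₂ = 0.161 × 2949.714 / 2.07 = 229.422 sabins.
ΔA needed = 229.422 − 156.536 = 72.886 sabins.
Net gain per sq m: Δα = 0.80 − 0.04 = 0.76.
Area = ΔA/Δα = 72.886/0.76 = 95.9 sq m.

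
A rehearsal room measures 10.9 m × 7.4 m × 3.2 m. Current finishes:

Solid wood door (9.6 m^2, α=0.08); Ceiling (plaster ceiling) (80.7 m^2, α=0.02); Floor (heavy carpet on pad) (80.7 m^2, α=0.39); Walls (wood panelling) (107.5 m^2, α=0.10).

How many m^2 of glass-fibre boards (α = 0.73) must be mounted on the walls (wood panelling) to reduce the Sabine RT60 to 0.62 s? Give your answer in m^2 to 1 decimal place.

35.6

Total absorption A₁ = 9.6·0.08 + 80.7·0.02 + 80.7·0.39 + 107.5·0.10
  = 0.768 + 1.614 + 31.473 + 10.750 = 44.605 m^2 sabins.
Required A₂ = 0.161·258.112/0.62 = 67.026 sabins.
Absorption to add: 67.026 − 44.605 = 22.421 sabins.
Net gain per m^2: Δα = 0.73 − 0.10 = 0.63.
Panel area = 22.421 / 0.63 = 35.6 m^2.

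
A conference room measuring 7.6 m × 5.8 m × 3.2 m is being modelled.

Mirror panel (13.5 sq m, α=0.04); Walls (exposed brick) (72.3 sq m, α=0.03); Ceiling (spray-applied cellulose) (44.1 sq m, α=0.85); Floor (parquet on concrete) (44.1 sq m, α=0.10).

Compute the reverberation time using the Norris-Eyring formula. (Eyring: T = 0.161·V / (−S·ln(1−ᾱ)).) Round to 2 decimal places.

Total surface area S = 13.5 + 72.3 + 44.1 + 44.1 = 174.0 sq m.
Absorption A = 13.5×0.04 + 72.3×0.03 + 44.1×0.85 + 44.1×0.10 = 44.604 sabins.
Mean coefficient ᾱ = A/S = 0.2563.
−S·ln(1−ᾱ) = −174.0 × ln(1 − 0.2563) = 51.524.
V = 7.6 × 5.8 × 3.2 = 141.056 m³.
T = 0.161·V/[−S·ln(1−ᾱ)] = 0.161·141.056/51.524 = 0.44 s.

0.44 s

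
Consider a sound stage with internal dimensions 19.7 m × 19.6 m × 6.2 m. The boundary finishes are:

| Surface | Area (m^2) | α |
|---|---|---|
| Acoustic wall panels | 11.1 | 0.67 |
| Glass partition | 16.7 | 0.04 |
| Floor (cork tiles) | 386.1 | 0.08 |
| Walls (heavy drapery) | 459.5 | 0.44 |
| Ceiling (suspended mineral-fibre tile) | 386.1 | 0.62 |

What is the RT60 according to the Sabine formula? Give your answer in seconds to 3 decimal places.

0.802 seconds

A = Σ Sᵢαᵢ = 11.1×0.67 + 16.7×0.04 + 386.1×0.08 + 459.5×0.44 + 386.1×0.62 = 480.555 sabins.
Room volume: 2393.944 m³.
Sabine: RT60 = 0.161 × 2393.944 / 480.555 = 0.802 s.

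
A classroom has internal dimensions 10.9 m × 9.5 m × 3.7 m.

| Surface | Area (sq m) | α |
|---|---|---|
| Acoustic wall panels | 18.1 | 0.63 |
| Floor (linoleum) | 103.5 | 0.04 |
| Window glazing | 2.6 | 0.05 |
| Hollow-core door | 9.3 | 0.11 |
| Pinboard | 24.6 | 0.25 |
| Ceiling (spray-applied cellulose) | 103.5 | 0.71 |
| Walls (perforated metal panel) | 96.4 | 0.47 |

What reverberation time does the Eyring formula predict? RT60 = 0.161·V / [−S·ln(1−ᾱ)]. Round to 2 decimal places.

S = Σ Sᵢ = 358.0 sq m.
Absorption A = 18.1×0.63 + 103.5×0.04 + 2.6×0.05 + 9.3×0.11 + 24.6×0.25 + 103.5×0.71 + 96.4×0.47 = 141.639 sabins.
Mean coefficient ᾱ = A/S = 0.3956.
−S·ln(1−ᾱ) = −358.0 × ln(1 − 0.3956) = 180.260.
V = 10.9 × 9.5 × 3.7 = 383.135 m³.
RT60 = 0.161 × 383.135 / 180.260 = 0.34 s.

0.34 sec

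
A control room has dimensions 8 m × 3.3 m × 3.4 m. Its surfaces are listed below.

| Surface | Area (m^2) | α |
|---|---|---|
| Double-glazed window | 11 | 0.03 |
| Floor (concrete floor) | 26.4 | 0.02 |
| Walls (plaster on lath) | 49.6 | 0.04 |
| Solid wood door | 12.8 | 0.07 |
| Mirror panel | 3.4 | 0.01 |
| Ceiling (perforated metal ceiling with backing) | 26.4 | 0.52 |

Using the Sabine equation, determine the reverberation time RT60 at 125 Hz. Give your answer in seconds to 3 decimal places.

0.826 seconds

Summing Sᵢαᵢ: 0.330 + 0.528 + 1.984 + 0.896 + 0.034 + 13.728 → A = 17.500 sabins.
V = 8·3.3·3.4 = 89.76 m³.
T = 0.161 V/A = 0.161·89.76/17.500 = 0.826 s.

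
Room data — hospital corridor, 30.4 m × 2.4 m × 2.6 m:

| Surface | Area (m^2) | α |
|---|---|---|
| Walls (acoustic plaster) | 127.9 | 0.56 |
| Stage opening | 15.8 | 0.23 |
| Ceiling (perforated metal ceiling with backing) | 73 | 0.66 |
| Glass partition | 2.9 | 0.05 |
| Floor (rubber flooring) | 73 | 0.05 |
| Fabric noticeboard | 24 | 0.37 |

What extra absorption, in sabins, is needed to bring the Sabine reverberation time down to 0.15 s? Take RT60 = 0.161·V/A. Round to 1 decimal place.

67.5 sabins

A₁ = Σ Sᵢαᵢ = 127.9·0.56 + 15.8·0.23 + 73·0.66 + 2.9·0.05 + 73·0.05 + 24·0.37 = 136.113 sabins.
Target A₂ = 0.161·189.696/0.15 = 203.607 sabins (V = 189.696 m³).
Additional absorption ΔA = 203.607 − 136.113 = 67.5 sabins.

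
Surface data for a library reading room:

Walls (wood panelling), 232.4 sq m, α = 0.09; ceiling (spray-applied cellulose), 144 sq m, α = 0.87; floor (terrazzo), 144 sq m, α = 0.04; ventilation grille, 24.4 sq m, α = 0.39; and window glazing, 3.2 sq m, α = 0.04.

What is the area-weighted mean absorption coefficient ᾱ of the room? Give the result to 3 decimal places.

S = Σ Sᵢ = 232.4 + 144 + 144 + 24.4 + 3.2 = 548.0 sq m.
Σ(Sᵢαᵢ) = 232.4*0.09 + 144*0.87 + 144*0.04 + 24.4*0.39 + 3.2*0.04 = 161.600.
ᾱ = A/S = 0.295.

0.295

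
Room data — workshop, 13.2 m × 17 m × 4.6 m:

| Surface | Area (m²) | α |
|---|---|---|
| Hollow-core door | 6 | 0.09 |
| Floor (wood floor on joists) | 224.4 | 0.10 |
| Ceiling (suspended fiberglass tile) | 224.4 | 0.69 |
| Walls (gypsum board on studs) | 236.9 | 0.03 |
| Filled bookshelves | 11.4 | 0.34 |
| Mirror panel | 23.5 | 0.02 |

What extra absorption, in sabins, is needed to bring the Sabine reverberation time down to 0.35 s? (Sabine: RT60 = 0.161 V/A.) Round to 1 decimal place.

285.6 sabins

Equivalent absorption area: A₁ = 6×0.09 + 224.4×0.10 + 224.4×0.69 + 236.9×0.03 + 11.4×0.34 + 23.5×0.02 = 189.269 m².
V = 1032.24 m³. Required absorption A₂ = 0.161 × 1032.24 / 0.35 = 474.830 sabins.
Shortfall: 474.830 − 189.269 = 285.6 sabins.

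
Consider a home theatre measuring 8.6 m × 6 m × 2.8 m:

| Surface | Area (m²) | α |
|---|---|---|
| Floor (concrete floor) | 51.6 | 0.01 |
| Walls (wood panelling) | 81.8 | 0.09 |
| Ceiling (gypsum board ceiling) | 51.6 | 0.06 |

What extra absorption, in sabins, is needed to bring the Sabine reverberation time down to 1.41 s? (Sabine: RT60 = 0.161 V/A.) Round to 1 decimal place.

5.5 sabins

Total absorption A₁ = 51.6×0.01 + 81.8×0.09 + 51.6×0.06
  = 0.516 + 7.362 + 3.096 = 10.974 m² sabins.
Target A₂ = 0.161·144.48/1.41 = 16.497 sabins (V = 144.48 m³).
ΔA = A₂ − A₁ = 16.497 − 10.974 = 5.5 sabins.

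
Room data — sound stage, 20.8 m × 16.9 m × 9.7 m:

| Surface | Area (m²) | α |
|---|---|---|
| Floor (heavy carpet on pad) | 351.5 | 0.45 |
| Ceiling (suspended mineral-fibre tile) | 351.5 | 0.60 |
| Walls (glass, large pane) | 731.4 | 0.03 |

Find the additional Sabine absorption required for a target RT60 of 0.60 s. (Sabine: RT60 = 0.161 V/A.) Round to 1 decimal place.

Summing Sᵢαᵢ: 158.175 + 210.900 + 21.942 → A₁ = 391.017 sabins.
V = 3409.744 m³. Required absorption A₂ = 0.161 × 3409.744 / 0.60 = 914.948 sabins.
ΔA = A₂ − A₁ = 914.948 − 391.017 = 523.9 sabins.

523.9 sabins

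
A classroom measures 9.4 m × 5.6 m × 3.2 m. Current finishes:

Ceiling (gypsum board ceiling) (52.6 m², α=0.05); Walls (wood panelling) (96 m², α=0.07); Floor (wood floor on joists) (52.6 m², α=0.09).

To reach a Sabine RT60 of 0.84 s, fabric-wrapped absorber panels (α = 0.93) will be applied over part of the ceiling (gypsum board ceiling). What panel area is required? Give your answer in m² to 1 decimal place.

20.7

A₁ = Σ Sᵢαᵢ = 52.6×0.05 + 96×0.07 + 52.6×0.09 = 14.084 sabins.
Required A₂ = 0.161·168.448/0.84 = 32.286 sabins.
ΔA needed = 32.286 − 14.084 = 18.202 sabins.
Net gain per m²: Δα = 0.93 − 0.05 = 0.88.
Panel area = 18.202 / 0.88 = 20.7 m².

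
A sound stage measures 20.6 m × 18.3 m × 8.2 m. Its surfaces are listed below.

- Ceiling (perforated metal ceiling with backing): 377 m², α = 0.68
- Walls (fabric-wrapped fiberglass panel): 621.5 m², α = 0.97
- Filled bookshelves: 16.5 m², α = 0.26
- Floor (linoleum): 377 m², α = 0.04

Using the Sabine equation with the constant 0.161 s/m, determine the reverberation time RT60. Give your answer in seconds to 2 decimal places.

0.57 seconds

Equivalent absorption area: A = 377·0.68 + 621.5·0.97 + 16.5·0.26 + 377·0.04 = 878.585 m².
Volume V = 20.6 × 18.3 × 8.2 = 3091.236 m³.
T = 0.161 V/A = 0.161·3091.236/878.585 = 0.57 s.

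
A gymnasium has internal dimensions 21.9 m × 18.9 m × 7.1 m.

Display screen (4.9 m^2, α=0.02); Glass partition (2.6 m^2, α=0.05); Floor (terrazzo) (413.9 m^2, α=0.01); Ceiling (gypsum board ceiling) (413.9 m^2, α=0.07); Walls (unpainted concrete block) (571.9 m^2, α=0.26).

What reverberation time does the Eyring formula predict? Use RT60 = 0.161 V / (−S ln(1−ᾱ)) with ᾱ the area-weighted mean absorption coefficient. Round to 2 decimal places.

Total surface area S = 4.9 + 2.6 + 413.9 + 413.9 + 571.9 = 1407.2 m^2.
Σ(Sᵢαᵢ) = 4.9·0.02 + 2.6·0.05 + 413.9·0.01 + 413.9·0.07 + 571.9·0.26 = 182.034.
Mean coefficient ᾱ = A/S = 0.1294.
Eyring denominator: −S ln(1−ᾱ) = 194.999.
V = 21.9 × 18.9 × 7.1 = 2938.761 m³.
RT60 = 0.161 × 2938.761 / 194.999 = 2.43 s.

2.43 s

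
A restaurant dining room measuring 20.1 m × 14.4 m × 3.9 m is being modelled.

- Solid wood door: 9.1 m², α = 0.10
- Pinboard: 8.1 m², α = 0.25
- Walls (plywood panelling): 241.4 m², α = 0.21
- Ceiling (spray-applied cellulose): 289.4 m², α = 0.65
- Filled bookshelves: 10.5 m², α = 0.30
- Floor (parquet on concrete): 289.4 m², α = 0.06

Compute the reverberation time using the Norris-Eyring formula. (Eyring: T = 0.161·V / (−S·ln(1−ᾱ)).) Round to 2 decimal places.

S = Σ Sᵢ = 847.9 m².
Σ(Sᵢαᵢ) = 9.1·0.10 + 8.1·0.25 + 241.4·0.21 + 289.4·0.65 + 10.5·0.30 + 289.4·0.06 = 262.253.
ᾱ = 262.253 / 847.9 = 0.3093.
Eyring denominator: −S ln(1−ᾱ) = 313.765.
V = 20.1 × 14.4 × 3.9 = 1128.816 m³.
RT60 = 0.161 × 1128.816 / 313.765 = 0.58 s.

0.58 seconds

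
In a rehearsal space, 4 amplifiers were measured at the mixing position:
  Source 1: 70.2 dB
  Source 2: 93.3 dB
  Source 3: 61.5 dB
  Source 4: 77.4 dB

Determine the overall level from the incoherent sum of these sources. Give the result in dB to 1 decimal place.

93.4 dB

Σ 10^(Lᵢ/10) = 2.205e+09.
Back to dB: 10·log₁₀ Σ = 93.4 dB.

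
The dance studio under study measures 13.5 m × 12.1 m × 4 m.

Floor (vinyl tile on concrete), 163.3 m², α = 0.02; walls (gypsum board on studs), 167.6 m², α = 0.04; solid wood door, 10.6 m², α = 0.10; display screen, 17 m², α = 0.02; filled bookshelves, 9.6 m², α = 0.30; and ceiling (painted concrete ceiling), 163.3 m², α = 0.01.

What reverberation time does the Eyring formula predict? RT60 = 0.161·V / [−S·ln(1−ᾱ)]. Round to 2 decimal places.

Total surface area S = 163.3 + 167.6 + 10.6 + 17 + 9.6 + 163.3 = 531.4 m².
Σ(Sᵢαᵢ) = 163.3×0.02 + 167.6×0.04 + 10.6×0.10 + 17×0.02 + 9.6×0.30 + 163.3×0.01 = 15.883.
Mean coefficient ᾱ = A/S = 0.0299.
Eyring denominator: −S ln(1−ᾱ) = 16.131.
V = 13.5 × 12.1 × 4 = 653.4 m³.
RT60 = 0.161 × 653.4 / 16.131 = 6.52 s.

6.52 s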